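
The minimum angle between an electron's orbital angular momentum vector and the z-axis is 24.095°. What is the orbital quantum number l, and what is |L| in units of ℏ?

l = 5, |L| = √30 ℏ ≈ 5.477ℏ

cos²θ_min = l/(l+1) = 0.8333.
Thus l = 0.8333/(1 − 0.8333) ≈ 5.
Then |L| = ℏ√(5·6) = √30 ℏ.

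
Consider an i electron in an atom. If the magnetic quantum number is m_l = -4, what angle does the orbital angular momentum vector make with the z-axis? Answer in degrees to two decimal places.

An i state has l = 6.
|L| = ℏ√(l(l+1)) = √42 ℏ.
L_z = m_l ℏ = −4ℏ.
cos θ = L_z/|L| = -4/√42, so θ ≈ 128.11°.

θ ≈ 128.11°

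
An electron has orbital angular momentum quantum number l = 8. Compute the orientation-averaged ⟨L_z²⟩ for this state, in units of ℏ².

m_l ∈ {-8, -7, -6, -5, -4, -3, -2, -1, 0, 1, 2, 3, 4, 5, 6, 7, 8}.
⟨L_z²⟩ = ℏ²·(Σ m_l²)/(2l+1) = ℏ²·408/17 = 24ℏ².

⟨L_z²⟩ = 24 ℏ²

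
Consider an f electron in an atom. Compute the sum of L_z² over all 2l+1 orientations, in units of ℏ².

An f state has l = 3.
m_l runs from −3 to 3, i.e. {-3, -2, -1, 0, 1, 2, 3}.
Summing m² from −3 to 3: Σ m_l² = 28.

Σ(L_z)² = 28 ℏ²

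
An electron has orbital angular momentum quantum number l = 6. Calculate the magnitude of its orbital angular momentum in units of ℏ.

|L| = √42 ℏ ≈ 6.481ℏ

|L| = ℏ√(l(l+1)) = ℏ√(6·7) = √42 ℏ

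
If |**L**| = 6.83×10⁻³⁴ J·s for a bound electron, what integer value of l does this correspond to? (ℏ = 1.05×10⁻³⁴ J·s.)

In units of ℏ, |L| ≈ 6.505.
(|L|/ℏ)² = l(l+1) ≈ 42.31 ⇒ l = 6.

l = 6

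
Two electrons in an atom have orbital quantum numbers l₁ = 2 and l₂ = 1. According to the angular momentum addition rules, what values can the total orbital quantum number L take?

L = 1, 2, 3

The total orbital quantum number L ranges from |l₁ − l₂| to l₁ + l₂ in integer steps.
L ∈ {1, 2, 3}.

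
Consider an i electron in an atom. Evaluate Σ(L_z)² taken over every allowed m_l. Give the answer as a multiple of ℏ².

For an i orbital, l = 6.
The allowed m_l values are -6, -5, -4, -3, -2, -1, 0, 1, 2, 3, 4, 5, 6.
Σ m_l² = 2·(1 + 4 + 9 + 16 + 25 + 36) = 182.

Σ(L_z)² = 182 ℏ²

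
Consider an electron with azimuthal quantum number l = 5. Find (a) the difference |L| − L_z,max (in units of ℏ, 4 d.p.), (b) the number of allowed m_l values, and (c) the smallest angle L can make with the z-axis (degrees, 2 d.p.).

|L| − L_z,max = (√30 − 5)ℏ ≈ 0.4772ℏ.
There are 2l+1 = 11 values of m_l.
cos θ_min = 5/√30, so θ_min ≈ 24.09°.

|L|−L_z,max ≈ 0.4772ℏ; 11 values; θ_min ≈ 24.09°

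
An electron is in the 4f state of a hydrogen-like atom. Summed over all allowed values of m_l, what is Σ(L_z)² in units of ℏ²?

Σ(L_z)² = 28 ℏ²

For 4f, l = 3.
m_l ∈ {-3, -2, -1, 0, 1, 2, 3}.
Summing m² from −3 to 3: Σ m_l² = 28.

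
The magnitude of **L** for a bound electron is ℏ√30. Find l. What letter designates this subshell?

|L| = ℏ√(l(l+1)), so l(l+1) = 30.
The positive root is l = 5.

l = 5 (h orbital)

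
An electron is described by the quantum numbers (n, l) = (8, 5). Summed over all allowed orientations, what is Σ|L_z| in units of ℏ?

m_l runs from −5 to 5, i.e. {-5, -4, -3, -2, -1, 0, 1, 2, 3, 4, 5}.
Σ|m_l| = l(l+1) = 30.

Σ|L_z| = 30 ℏ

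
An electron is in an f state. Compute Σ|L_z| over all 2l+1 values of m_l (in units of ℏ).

The letter f corresponds to l = 3.
m_l runs from −3 to 3, i.e. {-3, -2, -1, 0, 1, 2, 3}.
Σ|m_l| = 2·3(3+1)/2 = 12.

Σ|L_z| = 12 ℏ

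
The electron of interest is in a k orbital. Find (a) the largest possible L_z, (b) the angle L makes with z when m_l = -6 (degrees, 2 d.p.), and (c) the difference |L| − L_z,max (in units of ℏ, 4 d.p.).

L_z,max = 7ℏ; θ(m_l=-6) ≈ 143.30°; |L|−L_z,max ≈ 0.4833ℏ

For a k orbital, l = 7.
L_z,max = lℏ = 7ℏ.
For m_l = -6: cos θ = -6/√56, θ ≈ 143.30°.
|L| − L_z,max = (2√14 − 7)ℏ ≈ 0.4833ℏ.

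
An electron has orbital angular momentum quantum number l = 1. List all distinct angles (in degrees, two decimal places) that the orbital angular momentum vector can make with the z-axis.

|L| = √(l(l+1)) ℏ = √2 ℏ.
cos θ = m_l/√2 for each m_l ∈ {-1, 0, 1}.

θ ∈ {45.00°, 90.00°, 135.00°}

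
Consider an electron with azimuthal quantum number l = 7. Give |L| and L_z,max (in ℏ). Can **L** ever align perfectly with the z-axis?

|L| = 2√14 ℏ ≈ 7.4833ℏ, while L_z,max = lℏ = 7ℏ.
Since |L| > L_z,max, the vector can never point exactly along z; the closest it comes is θ_min = arccos(7/√56) ≈ 20.7°.

No: L_z,max = 7ℏ < |L| = 2√14 ℏ ≈ 7.483ℏ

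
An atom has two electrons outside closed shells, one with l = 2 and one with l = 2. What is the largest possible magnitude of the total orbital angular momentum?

The total orbital quantum number L ranges from |l₁ − l₂| to l₁ + l₂ in integer steps.
Allowed values: L = 0, 1, 2, 3, 4.
The largest magnitude corresponds to L = 4: |L_tot| = ℏ√(4·5) = 2√5 ℏ.

|L_tot|_max = 2√5 ℏ ≈ 4.472ℏ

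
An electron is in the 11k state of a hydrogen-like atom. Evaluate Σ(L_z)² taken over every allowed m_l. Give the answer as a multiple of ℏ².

11k means n = 11, l = 7.
The allowed m_l values are -7, -6, -5, -4, -3, -2, -1, 0, 1, 2, 3, 4, 5, 6, 7.
Summing m² from −7 to 7: Σ m_l² = 280.

Σ(L_z)² = 280 ℏ²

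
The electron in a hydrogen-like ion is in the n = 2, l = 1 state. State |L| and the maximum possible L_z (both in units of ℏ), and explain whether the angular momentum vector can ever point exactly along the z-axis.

No: L_z,max = 1ℏ < |L| = √2 ℏ ≈ 1.414ℏ

|L| = √2 ℏ ≈ 1.4142ℏ, while L_z,max = lℏ = 1ℏ.
Since |L| > L_z,max, the vector can never point exactly along z; the closest it comes is θ_min = arccos(1/√2) ≈ 45.0°.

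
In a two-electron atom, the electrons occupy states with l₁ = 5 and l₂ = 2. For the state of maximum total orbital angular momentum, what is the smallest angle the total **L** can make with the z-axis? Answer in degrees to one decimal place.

θ_min ≈ 20.7°

Angular momentum addition gives L = |l₁ − l₂|, …, l₁ + l₂.
L ∈ {3, 4, 5, 6, 7}.
The maximum is L = 7, with |L_tot| = ℏ√(7·8) = 2√14 ℏ.
The minimum angle with z is arccos(7/√56) ≈ 20.7°.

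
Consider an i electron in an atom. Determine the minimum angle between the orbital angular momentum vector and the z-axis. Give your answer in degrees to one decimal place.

θ_min ≈ 22.2°

The letter i corresponds to l = 6.
|L| = ℏ√(l(l+1)) = √42 ℏ.
The smallest angle corresponds to the largest L_z, i.e. m_l = l = 6, giving L_z = 6ℏ.
cos θ_min = 6/√42, so θ_min ≈ 22.2°.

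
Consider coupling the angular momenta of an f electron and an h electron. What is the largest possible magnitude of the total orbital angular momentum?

|L_tot|_max = 6√2 ℏ ≈ 8.485ℏ

L runs from |3 − 5| = 2 to 3 + 5 = 8.
Allowed values: L = 2, 3, 4, 5, 6, 7, 8.
The largest magnitude corresponds to L = 8: |L_tot| = ℏ√(8·9) = 6√2 ℏ.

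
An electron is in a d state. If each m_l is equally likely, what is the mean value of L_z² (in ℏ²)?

A d state has l = 2.
m_l runs from −2 to 2, i.e. {-2, -1, 0, 1, 2}.
Average of L_z² over 5 states: 10/5 ℏ² = 2 ℏ².

⟨L_z²⟩ = 2 ℏ²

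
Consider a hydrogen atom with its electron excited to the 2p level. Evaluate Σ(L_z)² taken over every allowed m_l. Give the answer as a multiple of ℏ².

The 2p level has l = 1.
The allowed m_l values are -1, 0, 1.
Summing m² from −1 to 1: Σ m_l² = 2.

Σ(L_z)² = 2 ℏ²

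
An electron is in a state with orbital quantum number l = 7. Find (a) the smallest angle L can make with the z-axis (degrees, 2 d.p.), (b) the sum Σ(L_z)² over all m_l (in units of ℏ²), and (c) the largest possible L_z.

cos θ_min = 7/√56, so θ_min ≈ 20.70°.
Σ m_l² = 280, so Σ(L_z)² = 280 ℏ².
L_z,max = lℏ = 7ℏ.

θ_min ≈ 20.70°; Σ(L_z)² = 280 ℏ²; L_z,max = 7ℏ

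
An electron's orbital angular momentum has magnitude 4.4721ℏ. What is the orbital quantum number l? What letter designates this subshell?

Since |L|² = l(l+1)ℏ², l(l+1) = 20.
The positive root is l = 4.

l = 4 (g orbital)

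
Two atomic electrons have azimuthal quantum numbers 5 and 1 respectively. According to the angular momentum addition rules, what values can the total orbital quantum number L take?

Angular momentum addition gives L = |l₁ − l₂|, …, l₁ + l₂.
Allowed values: L = 4, 5, 6.

L = 4, 5, 6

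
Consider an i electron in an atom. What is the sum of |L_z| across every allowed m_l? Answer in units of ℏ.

I corresponds to l = 6.
m_l runs from −6 to 6, i.e. {-6, -5, -4, -3, -2, -1, 0, 1, 2, 3, 4, 5, 6}.
Σ|m_l| = 2(1+2+…+6) = 42.

Σ|L_z| = 42 ℏ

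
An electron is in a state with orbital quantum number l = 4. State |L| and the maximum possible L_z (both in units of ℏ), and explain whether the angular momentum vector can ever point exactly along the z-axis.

|L| = 2√5 ℏ ≈ 4.4721ℏ, while L_z,max = lℏ = 4ℏ.
Since |L| > L_z,max, the vector can never point exactly along z; the closest it comes is θ_min = arccos(4/√20) ≈ 26.6°.

No: L_z,max = 4ℏ < |L| = 2√5 ℏ ≈ 4.472ℏ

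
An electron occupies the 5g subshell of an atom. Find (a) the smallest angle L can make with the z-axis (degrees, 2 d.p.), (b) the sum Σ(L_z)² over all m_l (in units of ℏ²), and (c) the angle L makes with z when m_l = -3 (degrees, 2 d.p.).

θ_min ≈ 26.57°; Σ(L_z)² = 60 ℏ²; θ(m_l=-3) ≈ 132.13°

The 5g subshell has l = 4.
cos θ_min = 4/√20, so θ_min ≈ 26.57°.
Σ m_l² = 60, so Σ(L_z)² = 60 ℏ².
For m_l = -3: cos θ = -3/√20, θ ≈ 132.13°.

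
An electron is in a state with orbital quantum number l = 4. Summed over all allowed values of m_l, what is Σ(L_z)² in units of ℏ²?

m_l runs from −4 to 4, i.e. {-4, -3, -2, -1, 0, 1, 2, 3, 4}.
Summing m² from −4 to 4: Σ m_l² = 60.

Σ(L_z)² = 60 ℏ²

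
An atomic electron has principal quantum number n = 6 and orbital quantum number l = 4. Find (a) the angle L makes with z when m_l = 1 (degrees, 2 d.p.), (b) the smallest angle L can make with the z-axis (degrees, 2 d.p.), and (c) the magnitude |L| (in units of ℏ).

For m_l = 1: cos θ = 1/√20, θ ≈ 77.08°.
cos θ_min = 4/√20, so θ_min ≈ 26.57°.
|L| = ℏ√(4·5) = 2√5 ℏ ≈ 4.472ℏ.

θ(m_l=1) ≈ 77.08°; θ_min ≈ 26.57°; |L| = 2√5 ℏ ≈ 4.472ℏ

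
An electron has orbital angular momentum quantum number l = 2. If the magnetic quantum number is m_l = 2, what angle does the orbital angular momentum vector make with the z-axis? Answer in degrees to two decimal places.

θ ≈ 35.26°

|L| = √(l(l+1)) ℏ = √6 ℏ.
L_z = m_l ℏ = 2ℏ.
cos θ = L_z/|L| = 2/√6, so θ ≈ 35.26°.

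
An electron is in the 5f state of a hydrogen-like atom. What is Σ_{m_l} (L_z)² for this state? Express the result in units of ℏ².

Σ(L_z)² = 28 ℏ²

5f means n = 5, l = 3.
m_l runs from −3 to 3, i.e. {-3, -2, -1, 0, 1, 2, 3}.
Σ m_l² = l(l+1)(2l+1)/3 = 3·4·7/3 = 28.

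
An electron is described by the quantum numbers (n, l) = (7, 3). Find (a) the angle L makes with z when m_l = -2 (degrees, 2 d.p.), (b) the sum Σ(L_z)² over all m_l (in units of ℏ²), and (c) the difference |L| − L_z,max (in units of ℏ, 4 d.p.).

For m_l = -2: cos θ = -2/√12, θ ≈ 125.26°.
Σ m_l² = 28, so Σ(L_z)² = 28 ℏ².
|L| − L_z,max = (2√3 − 3)ℏ ≈ 0.4641ℏ.

θ(m_l=-2) ≈ 125.26°; Σ(L_z)² = 28 ℏ²; |L|−L_z,max ≈ 0.4641ℏ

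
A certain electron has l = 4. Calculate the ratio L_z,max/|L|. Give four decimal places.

|L| = 2√5 ℏ ≈ 4.4721ℏ, while L_z,max = lℏ = 4ℏ.
L_z,max/|L| = 4/√20 = 0.8944.

L_z,max/|L| = 0.8944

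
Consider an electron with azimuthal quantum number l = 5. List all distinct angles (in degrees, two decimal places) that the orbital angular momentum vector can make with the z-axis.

|L| = √(l(l+1)) ℏ = √30 ℏ.
cos θ = m_l/√30 for each m_l ∈ {-5, -4, -3, -2, -1, 0, 1, 2, 3, 4, 5}.

θ ∈ {24.09°, 43.09°, 56.79°, 68.58°, 79.48°, 90.00°, 100.52°, 111.42°, 123.21°, 136.91°, 155.91°}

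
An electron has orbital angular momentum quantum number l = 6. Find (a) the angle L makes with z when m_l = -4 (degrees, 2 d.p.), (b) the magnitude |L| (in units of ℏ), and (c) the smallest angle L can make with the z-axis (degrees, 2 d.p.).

For m_l = -4: cos θ = -4/√42, θ ≈ 128.11°.
|L| = ℏ√(6·7) = √42 ℏ ≈ 6.481ℏ.
cos θ_min = 6/√42, so θ_min ≈ 22.21°.

θ(m_l=-4) ≈ 128.11°; |L| = √42 ℏ ≈ 6.481ℏ; θ_min ≈ 22.21°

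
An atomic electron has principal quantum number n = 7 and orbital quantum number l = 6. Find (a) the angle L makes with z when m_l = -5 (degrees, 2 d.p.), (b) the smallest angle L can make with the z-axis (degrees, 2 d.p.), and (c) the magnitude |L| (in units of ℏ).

θ(m_l=-5) ≈ 140.49°; θ_min ≈ 22.21°; |L| = √42 ℏ ≈ 6.481ℏ

For m_l = -5: cos θ = -5/√42, θ ≈ 140.49°.
cos θ_min = 6/√42, so θ_min ≈ 22.21°.
|L| = ℏ√(6·7) = √42 ℏ ≈ 6.481ℏ.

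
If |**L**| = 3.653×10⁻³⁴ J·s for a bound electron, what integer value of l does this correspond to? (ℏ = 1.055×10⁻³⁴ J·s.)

l = 3

Dividing by ℏ: |L|/ℏ ≈ 3.463.
(|L|/ℏ)² = l(l+1) ≈ 11.99 ⇒ l = 3.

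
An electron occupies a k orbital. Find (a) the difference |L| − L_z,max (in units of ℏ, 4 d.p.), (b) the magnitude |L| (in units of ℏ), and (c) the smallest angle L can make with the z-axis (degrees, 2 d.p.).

For a k orbital, l = 7.
|L| − L_z,max = (2√14 − 7)ℏ ≈ 0.4833ℏ.
|L| = ℏ√(7·8) = 2√14 ℏ ≈ 7.483ℏ.
cos θ_min = 7/√56, so θ_min ≈ 20.70°.

|L|−L_z,max ≈ 0.4833ℏ; |L| = 2√14 ℏ ≈ 7.483ℏ; θ_min ≈ 20.70°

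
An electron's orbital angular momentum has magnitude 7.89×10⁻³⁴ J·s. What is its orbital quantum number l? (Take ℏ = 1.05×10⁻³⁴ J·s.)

l = 7

Dividing by ℏ: |L|/ℏ ≈ 7.514.
(|L|/ℏ)² = l(l+1) ≈ 56.46 ⇒ l = 7.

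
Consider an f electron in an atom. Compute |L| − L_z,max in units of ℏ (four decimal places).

|L| − L_z,max ≈ 0.4641ℏ

The letter f corresponds to l = 3.
|L| = 2√3 ℏ ≈ 3.4641ℏ, while L_z,max = lℏ = 3ℏ.
The difference is (2√3 − 3)ℏ ≈ 0.4641ℏ.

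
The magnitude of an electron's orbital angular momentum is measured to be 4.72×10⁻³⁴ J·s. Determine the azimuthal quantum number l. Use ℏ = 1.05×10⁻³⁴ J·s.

|L|/ℏ = (4.72×10⁻³⁴)/(1.05×10⁻³⁴) ≈ 4.495.
l(l+1) ≈ 4.495² ≈ 20.21, so l = 4.

l = 4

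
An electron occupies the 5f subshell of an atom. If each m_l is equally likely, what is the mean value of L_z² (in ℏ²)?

⟨L_z²⟩ = 4 ℏ²

5f means n = 5, l = 3.
The allowed m_l values are -3, -2, -1, 0, 1, 2, 3.
Average of L_z² over 7 states: 28/7 ℏ² = 4 ℏ².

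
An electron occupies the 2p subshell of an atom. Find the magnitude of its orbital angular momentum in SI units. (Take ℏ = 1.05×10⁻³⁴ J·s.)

2p means n = 2, l = 1.
|L| = ℏ√(l(l+1)) = ℏ√(1·2) = √2 ℏ
Numerically, |L| = 1.414 × (1.05×10⁻³⁴ J·s) = 1.48×10⁻³⁴ J·s.

|L| = 1.48×10⁻³⁴ J·s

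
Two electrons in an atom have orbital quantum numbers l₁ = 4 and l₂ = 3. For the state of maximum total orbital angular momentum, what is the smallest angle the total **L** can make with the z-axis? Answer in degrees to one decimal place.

By the triangle rule, |l₁ − l₂| ≤ L ≤ l₁ + l₂.
Allowed values: L = 1, 2, 3, 4, 5, 6, 7.
The maximum is L = 7, with |L_tot| = ℏ√(7·8) = 2√14 ℏ.
The minimum angle with z is arccos(7/√56) ≈ 20.7°.

θ_min ≈ 20.7°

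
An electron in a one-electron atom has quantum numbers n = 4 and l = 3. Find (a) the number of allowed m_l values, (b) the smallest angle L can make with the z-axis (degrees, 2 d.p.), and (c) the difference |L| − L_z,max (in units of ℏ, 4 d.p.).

There are 2l+1 = 7 values of m_l.
cos θ_min = 3/√12, so θ_min ≈ 30.00°.
|L| − L_z,max = (2√3 − 3)ℏ ≈ 0.4641ℏ.

7 values; θ_min ≈ 30.00°; |L|−L_z,max ≈ 0.4641ℏ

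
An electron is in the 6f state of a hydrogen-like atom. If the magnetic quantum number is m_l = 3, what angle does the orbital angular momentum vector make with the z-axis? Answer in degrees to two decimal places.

θ ≈ 30.00°

6f means n = 6, l = 3.
|L| = √(l(l+1)) ℏ = 2√3 ℏ.
L_z = m_l ℏ = 3ℏ.
cos θ = L_z/|L| = 3/√12, so θ ≈ 30.00°.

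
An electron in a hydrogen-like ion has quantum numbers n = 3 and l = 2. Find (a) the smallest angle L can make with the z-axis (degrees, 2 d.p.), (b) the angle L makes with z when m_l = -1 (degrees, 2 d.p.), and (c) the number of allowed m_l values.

θ_min ≈ 35.26°; θ(m_l=-1) ≈ 114.09°; 5 values

cos θ_min = 2/√6, so θ_min ≈ 35.26°.
For m_l = -1: cos θ = -1/√6, θ ≈ 114.09°.
There are 2l+1 = 5 values of m_l.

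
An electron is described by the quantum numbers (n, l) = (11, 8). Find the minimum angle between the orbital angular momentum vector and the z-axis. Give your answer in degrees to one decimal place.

|L| = ℏ√(l(l+1)) = 6√2 ℏ.
The smallest angle corresponds to the largest L_z, i.e. m_l = l = 8, giving L_z = 8ℏ.
cos θ_min = 8/√72, so θ_min ≈ 19.5°.

θ_min ≈ 19.5°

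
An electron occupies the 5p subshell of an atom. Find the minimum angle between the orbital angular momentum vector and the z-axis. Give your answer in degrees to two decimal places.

For 5p, l = 1.
|L| = ℏ√(l(l+1)) = √2 ℏ.
The smallest angle corresponds to the largest L_z, i.e. m_l = l = 1, giving L_z = 1ℏ.
cos θ_min = 1/√2, so θ_min ≈ 45.00°.

θ_min ≈ 45.00°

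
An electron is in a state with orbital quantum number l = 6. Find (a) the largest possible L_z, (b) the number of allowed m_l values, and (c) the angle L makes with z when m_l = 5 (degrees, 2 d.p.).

L_z,max = lℏ = 6ℏ.
There are 2l+1 = 13 values of m_l.
For m_l = 5: cos θ = 5/√42, θ ≈ 39.51°.

L_z,max = 6ℏ; 13 values; θ(m_l=5) ≈ 39.51°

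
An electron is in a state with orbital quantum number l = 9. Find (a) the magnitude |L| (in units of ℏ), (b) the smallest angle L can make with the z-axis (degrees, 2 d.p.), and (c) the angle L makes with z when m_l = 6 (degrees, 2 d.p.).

|L| = ℏ√(9·10) = 3√10 ℏ ≈ 9.487ℏ.
cos θ_min = 9/√90, so θ_min ≈ 18.43°.
For m_l = 6: cos θ = 6/√90, θ ≈ 50.77°.

|L| = 3√10 ℏ ≈ 9.487ℏ; θ_min ≈ 18.43°; θ(m_l=6) ≈ 50.77°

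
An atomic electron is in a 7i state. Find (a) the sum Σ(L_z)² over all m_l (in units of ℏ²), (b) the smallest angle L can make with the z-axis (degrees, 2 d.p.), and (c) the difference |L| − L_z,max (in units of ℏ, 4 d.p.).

Σ(L_z)² = 182 ℏ²; θ_min ≈ 22.21°; |L|−L_z,max ≈ 0.4807ℏ

7i means n = 7, l = 6.
Σ m_l² = 182, so Σ(L_z)² = 182 ℏ².
cos θ_min = 6/√42, so θ_min ≈ 22.21°.
|L| − L_z,max = (√42 − 6)ℏ ≈ 0.4807ℏ.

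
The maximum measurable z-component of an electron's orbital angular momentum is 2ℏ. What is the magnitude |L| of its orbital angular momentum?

The maximum L_z equals lℏ, giving l = 2.
|L| = ℏ√(l(l+1)) = √6 ℏ.

|L| = √6 ℏ ≈ 2.449ℏ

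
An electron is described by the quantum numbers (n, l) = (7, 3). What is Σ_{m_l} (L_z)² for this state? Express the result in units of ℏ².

Σ(L_z)² = 28 ℏ²

The allowed m_l values are -3, -2, -1, 0, 1, 2, 3.
Σ m_l² = l(l+1)(2l+1)/3 = 3·4·7/3 = 28.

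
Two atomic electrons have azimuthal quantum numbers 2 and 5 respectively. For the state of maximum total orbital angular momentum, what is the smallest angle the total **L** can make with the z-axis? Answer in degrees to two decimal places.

θ_min ≈ 20.70°

L runs from |2 − 5| = 3 to 2 + 5 = 7.
So L can be 3, 4, 5, 6, 7.
The maximum is L = 7, with |L_tot| = ℏ√(7·8) = 2√14 ℏ.
The minimum angle with z is arccos(7/√56) ≈ 20.70°.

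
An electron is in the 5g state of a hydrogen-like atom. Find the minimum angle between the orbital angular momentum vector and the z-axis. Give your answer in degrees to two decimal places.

The 5g subshell has l = 4.
|L|² = l(l+1)ℏ² = 20ℏ², so |L| = 2√5 ℏ.
The smallest angle corresponds to the largest L_z, i.e. m_l = l = 4, giving L_z = 4ℏ.
cos θ_min = 4/√20, so θ_min ≈ 26.57°.

θ_min ≈ 26.57°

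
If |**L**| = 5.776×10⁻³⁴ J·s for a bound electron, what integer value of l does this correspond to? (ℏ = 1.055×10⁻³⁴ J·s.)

l = 5

In units of ℏ, |L| ≈ 5.475.
(|L|/ℏ)² = l(l+1) ≈ 29.97 ⇒ l = 5.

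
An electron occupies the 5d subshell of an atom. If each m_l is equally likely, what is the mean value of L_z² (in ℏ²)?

The 5d subshell has l = 2.
The allowed m_l values are -2, -1, 0, 1, 2.
Average of L_z² over 5 states: 10/5 ℏ² = 2 ℏ².

⟨L_z²⟩ = 2 ℏ²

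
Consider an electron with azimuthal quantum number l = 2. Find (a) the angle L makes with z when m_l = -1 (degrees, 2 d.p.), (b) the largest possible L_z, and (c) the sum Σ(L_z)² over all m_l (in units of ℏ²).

For m_l = -1: cos θ = -1/√6, θ ≈ 114.09°.
L_z,max = lℏ = 2ℏ.
Σ m_l² = 10, so Σ(L_z)² = 10 ℏ².

θ(m_l=-1) ≈ 114.09°; L_z,max = 2ℏ; Σ(L_z)² = 10 ℏ²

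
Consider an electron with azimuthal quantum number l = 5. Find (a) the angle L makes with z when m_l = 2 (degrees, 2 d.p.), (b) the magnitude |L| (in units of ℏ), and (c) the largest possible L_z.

For m_l = 2: cos θ = 2/√30, θ ≈ 68.58°.
|L| = ℏ√(5·6) = √30 ℏ ≈ 5.477ℏ.
L_z,max = lℏ = 5ℏ.

θ(m_l=2) ≈ 68.58°; |L| = √30 ℏ ≈ 5.477ℏ; L_z,max = 5ℏ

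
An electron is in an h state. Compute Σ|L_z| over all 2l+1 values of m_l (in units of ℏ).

The letter h corresponds to l = 5.
m_l runs from −5 to 5, i.e. {-5, -4, -3, -2, -1, 0, 1, 2, 3, 4, 5}.
Σ|m_l| = 2(1+2+…+5) = 30.

Σ|L_z| = 30 ℏ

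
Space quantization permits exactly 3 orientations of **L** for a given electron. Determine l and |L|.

l = 1, |L| = √2 ℏ ≈ 1.414ℏ

3 = 2l + 1, so l = (3−1)/2 = 1.
|L| = ℏ√(l(l+1)) = ℏ√(1·2) = √2 ℏ.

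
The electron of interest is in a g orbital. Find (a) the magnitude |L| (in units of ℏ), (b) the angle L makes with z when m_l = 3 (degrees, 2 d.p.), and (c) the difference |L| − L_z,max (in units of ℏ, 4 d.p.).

|L| = 2√5 ℏ ≈ 4.472ℏ; θ(m_l=3) ≈ 47.87°; |L|−L_z,max ≈ 0.4721ℏ

A g state has l = 4.
|L| = ℏ√(4·5) = 2√5 ℏ ≈ 4.472ℏ.
For m_l = 3: cos θ = 3/√20, θ ≈ 47.87°.
|L| − L_z,max = (2√5 − 4)ℏ ≈ 0.4721ℏ.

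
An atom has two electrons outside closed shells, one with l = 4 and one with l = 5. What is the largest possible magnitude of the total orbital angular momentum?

|L_tot|_max = 3√10 ℏ ≈ 9.487ℏ

The total orbital quantum number L ranges from |l₁ − l₂| to l₁ + l₂ in integer steps.
L ∈ {1, 2, 3, 4, 5, 6, 7, 8, 9}.
The largest magnitude corresponds to L = 9: |L_tot| = ℏ√(9·10) = 3√10 ℏ.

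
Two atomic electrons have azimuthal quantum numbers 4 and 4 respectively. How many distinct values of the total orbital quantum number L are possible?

9

Angular momentum addition gives L = |l₁ − l₂|, …, l₁ + l₂.
L ∈ {0, 1, 2, 3, 4, 5, 6, 7, 8}.
That is 9 values.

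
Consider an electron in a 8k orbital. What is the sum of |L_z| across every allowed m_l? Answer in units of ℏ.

Σ|L_z| = 56 ℏ

For 8k, l = 7.
m_l ∈ {-7, -6, -5, -4, -3, -2, -1, 0, 1, 2, 3, 4, 5, 6, 7}.
Σ|m_l| = 2·7(7+1)/2 = 56.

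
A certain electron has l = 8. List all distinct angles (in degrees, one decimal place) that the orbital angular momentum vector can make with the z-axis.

θ ∈ {19.5°, 34.4°, 45.0°, 53.9°, 61.9°, 69.3°, 76.4°, 83.2°, 90.0°, 96.8°, 103.6°, 110.7°, 118.1°, 126.1°, 135.0°, 145.6°, 160.5°}

|L| = √(l(l+1)) ℏ = 6√2 ℏ.
cos θ = m_l/√72 for each m_l ∈ {-8, -7, -6, -5, -4, -3, -2, -1, 0, 1, 2, 3, 4, 5, 6, 7, 8}.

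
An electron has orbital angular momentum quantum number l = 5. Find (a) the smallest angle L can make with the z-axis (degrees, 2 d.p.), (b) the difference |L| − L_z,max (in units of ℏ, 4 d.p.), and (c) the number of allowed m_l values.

θ_min ≈ 24.09°; |L|−L_z,max ≈ 0.4772ℏ; 11 values

cos θ_min = 5/√30, so θ_min ≈ 24.09°.
|L| − L_z,max = (√30 − 5)ℏ ≈ 0.4772ℏ.
There are 2l+1 = 11 values of m_l.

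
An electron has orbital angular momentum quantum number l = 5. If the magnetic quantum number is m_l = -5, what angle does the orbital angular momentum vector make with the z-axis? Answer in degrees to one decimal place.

θ ≈ 155.9°

|L| = ℏ√(l(l+1)) = √30 ℏ.
L_z = m_l ℏ = −5ℏ.
cos θ = L_z/|L| = -5/√30, so θ ≈ 155.9°.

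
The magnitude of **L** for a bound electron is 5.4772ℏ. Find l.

l = 5

Since |L|² = l(l+1)ℏ², l(l+1) = 30.
Solving: l = 5.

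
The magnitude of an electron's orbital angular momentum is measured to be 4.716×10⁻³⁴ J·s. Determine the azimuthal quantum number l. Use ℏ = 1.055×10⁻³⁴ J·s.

l = 4

|L|/ℏ = (4.716×10⁻³⁴)/(1.055×10⁻³⁴) ≈ 4.470.
Set l(l+1) = 19.98; the integer solution is l = 4.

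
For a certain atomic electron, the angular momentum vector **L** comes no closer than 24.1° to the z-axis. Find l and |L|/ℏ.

cos θ_min = l/√(l(l+1)) = √(l/(l+1)), so l/(l+1) = cos²(24.1°) = 0.8333.
Thus l = 0.8333/(1 − 0.8333) ≈ 5.
Then |L| = ℏ√(5·6) = √30 ℏ.

l = 5, |L| = √30 ℏ ≈ 5.477ℏ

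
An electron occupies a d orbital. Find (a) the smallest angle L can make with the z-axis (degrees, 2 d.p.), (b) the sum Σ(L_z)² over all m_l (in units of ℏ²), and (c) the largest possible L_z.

A d state has l = 2.
cos θ_min = 2/√6, so θ_min ≈ 35.26°.
Σ m_l² = 10, so Σ(L_z)² = 10 ℏ².
L_z,max = lℏ = 2ℏ.

θ_min ≈ 35.26°; Σ(L_z)² = 10 ℏ²; L_z,max = 2ℏ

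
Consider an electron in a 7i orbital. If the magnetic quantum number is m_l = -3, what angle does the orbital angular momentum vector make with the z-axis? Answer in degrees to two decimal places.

The 7i subshell has l = 6.
|L| = √(l(l+1)) ℏ = √42 ℏ.
L_z = m_l ℏ = −3ℏ.
cos θ = L_z/|L| = -3/√42, so θ ≈ 117.58°.

θ ≈ 117.58°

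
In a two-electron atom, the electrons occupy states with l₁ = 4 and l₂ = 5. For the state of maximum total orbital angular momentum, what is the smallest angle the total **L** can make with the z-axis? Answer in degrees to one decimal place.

θ_min ≈ 18.4°

The total orbital quantum number L ranges from |l₁ − l₂| to l₁ + l₂ in integer steps.
L ∈ {1, 2, 3, 4, 5, 6, 7, 8, 9}.
The maximum is L = 9, with |L_tot| = ℏ√(9·10) = 3√10 ℏ.
The minimum angle with z is arccos(9/√90) ≈ 18.4°.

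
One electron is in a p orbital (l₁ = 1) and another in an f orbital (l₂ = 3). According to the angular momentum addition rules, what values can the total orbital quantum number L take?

L = 2, 3, 4

Angular momentum addition gives L = |l₁ − l₂|, …, l₁ + l₂.
L ∈ {2, 3, 4}.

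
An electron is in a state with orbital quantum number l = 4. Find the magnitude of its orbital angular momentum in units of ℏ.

|L| = ℏ√(l(l+1)) = ℏ√(4·5) = 2√5 ℏ

|L| = 2√5 ℏ ≈ 4.472ℏ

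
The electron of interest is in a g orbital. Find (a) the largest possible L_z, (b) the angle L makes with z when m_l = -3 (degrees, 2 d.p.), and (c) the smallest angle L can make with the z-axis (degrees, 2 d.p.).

L_z,max = 4ℏ; θ(m_l=-3) ≈ 132.13°; θ_min ≈ 26.57°

For a g orbital, l = 4.
L_z,max = lℏ = 4ℏ.
For m_l = -3: cos θ = -3/√20, θ ≈ 132.13°.
cos θ_min = 4/√20, so θ_min ≈ 26.57°.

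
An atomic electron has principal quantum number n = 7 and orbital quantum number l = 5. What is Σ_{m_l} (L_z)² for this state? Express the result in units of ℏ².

m_l ∈ {-5, -4, -3, -2, -1, 0, 1, 2, 3, 4, 5}.
Σ m_l² = l(l+1)(2l+1)/3 = 5·6·11/3 = 110.

Σ(L_z)² = 110 ℏ²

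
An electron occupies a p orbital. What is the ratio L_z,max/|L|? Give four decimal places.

L_z,max/|L| = 0.7071

A p state has l = 1.
|L| = √2 ℏ ≈ 1.4142ℏ, while L_z,max = lℏ = 1ℏ.
L_z,max/|L| = 1/√2 = 0.7071.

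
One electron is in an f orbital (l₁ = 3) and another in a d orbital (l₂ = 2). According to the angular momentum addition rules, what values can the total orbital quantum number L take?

L = 1, 2, 3, 4, 5

The total orbital quantum number L ranges from |l₁ − l₂| to l₁ + l₂ in integer steps.
Allowed values: L = 1, 2, 3, 4, 5.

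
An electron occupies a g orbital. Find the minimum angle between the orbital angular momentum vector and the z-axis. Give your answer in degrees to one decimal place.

θ_min ≈ 26.6°

A g state has l = 4.
|L| = √(l(l+1)) ℏ = 2√5 ℏ.
The smallest angle corresponds to the largest L_z, i.e. m_l = l = 4, giving L_z = 4ℏ.
cos θ_min = 4/√20, so θ_min ≈ 26.6°.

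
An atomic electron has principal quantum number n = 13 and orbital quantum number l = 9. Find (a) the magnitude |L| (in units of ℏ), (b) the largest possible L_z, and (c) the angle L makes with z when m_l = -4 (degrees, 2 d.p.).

|L| = ℏ√(9·10) = 3√10 ℏ ≈ 9.487ℏ.
L_z,max = lℏ = 9ℏ.
For m_l = -4: cos θ = -4/√90, θ ≈ 114.94°.

|L| = 3√10 ℏ ≈ 9.487ℏ; L_z,max = 9ℏ; θ(m_l=-4) ≈ 114.94°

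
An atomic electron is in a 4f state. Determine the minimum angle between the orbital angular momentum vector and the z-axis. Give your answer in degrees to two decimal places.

The 4f subshell has l = 3.
|L|² = l(l+1)ℏ² = 12ℏ², so |L| = 2√3 ℏ.
The smallest angle corresponds to the largest L_z, i.e. m_l = l = 3, giving L_z = 3ℏ.
cos θ_min = 3/√12, so θ_min ≈ 30.00°.

θ_min ≈ 30.00°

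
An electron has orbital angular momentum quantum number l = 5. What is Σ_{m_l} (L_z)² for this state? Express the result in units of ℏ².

Σ(L_z)² = 110 ℏ²

m_l ∈ {-5, -4, -3, -2, -1, 0, 1, 2, 3, 4, 5}.
Σ m_l² = l(l+1)(2l+1)/3 = 5·6·11/3 = 110.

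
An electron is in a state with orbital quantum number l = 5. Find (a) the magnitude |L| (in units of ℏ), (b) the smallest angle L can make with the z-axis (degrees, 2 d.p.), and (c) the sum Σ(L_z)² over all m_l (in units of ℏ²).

|L| = √30 ℏ ≈ 5.477ℏ; θ_min ≈ 24.09°; Σ(L_z)² = 110 ℏ²

|L| = ℏ√(5·6) = √30 ℏ ≈ 5.477ℏ.
cos θ_min = 5/√30, so θ_min ≈ 24.09°.
Σ m_l² = 110, so Σ(L_z)² = 110 ℏ².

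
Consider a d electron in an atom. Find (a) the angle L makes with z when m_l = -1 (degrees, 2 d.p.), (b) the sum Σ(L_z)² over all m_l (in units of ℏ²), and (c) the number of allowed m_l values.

θ(m_l=-1) ≈ 114.09°; Σ(L_z)² = 10 ℏ²; 5 values

A d state has l = 2.
For m_l = -1: cos θ = -1/√6, θ ≈ 114.09°.
Σ m_l² = 10, so Σ(L_z)² = 10 ℏ².
There are 2l+1 = 5 values of m_l.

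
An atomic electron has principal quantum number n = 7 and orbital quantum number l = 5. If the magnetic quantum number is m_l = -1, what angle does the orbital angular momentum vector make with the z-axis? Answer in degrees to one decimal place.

θ ≈ 100.5°

|L| = √(l(l+1)) ℏ = √30 ℏ.
L_z = m_l ℏ = −1ℏ.
cos θ = L_z/|L| = -1/√30, so θ ≈ 100.5°.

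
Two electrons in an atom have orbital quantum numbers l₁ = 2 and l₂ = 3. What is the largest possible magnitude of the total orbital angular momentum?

The total orbital quantum number L ranges from |l₁ − l₂| to l₁ + l₂ in integer steps.
Allowed values: L = 1, 2, 3, 4, 5.
The largest magnitude corresponds to L = 5: |L_tot| = ℏ√(5·6) = √30 ℏ.

|L_tot|_max = √30 ℏ ≈ 5.477ℏ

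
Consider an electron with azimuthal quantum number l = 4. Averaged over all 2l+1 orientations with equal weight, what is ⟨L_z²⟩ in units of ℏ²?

m_l ∈ {-4, -3, -2, -1, 0, 1, 2, 3, 4}.
⟨L_z²⟩ = ℏ²·(Σ m_l²)/(2l+1) = ℏ²·60/9 = 6.667ℏ².

⟨L_z²⟩ = 6.667 ℏ²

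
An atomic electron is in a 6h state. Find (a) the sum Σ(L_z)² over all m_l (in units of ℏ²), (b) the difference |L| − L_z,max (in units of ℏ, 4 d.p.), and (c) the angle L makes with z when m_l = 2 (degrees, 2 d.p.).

Σ(L_z)² = 110 ℏ²; |L|−L_z,max ≈ 0.4772ℏ; θ(m_l=2) ≈ 68.58°

6h means n = 6, l = 5.
Σ m_l² = 110, so Σ(L_z)² = 110 ℏ².
|L| − L_z,max = (√30 − 5)ℏ ≈ 0.4772ℏ.
For m_l = 2: cos θ = 2/√30, θ ≈ 68.58°.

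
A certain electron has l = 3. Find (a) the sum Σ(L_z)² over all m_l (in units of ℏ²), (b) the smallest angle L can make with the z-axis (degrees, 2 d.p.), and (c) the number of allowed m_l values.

Σ m_l² = 28, so Σ(L_z)² = 28 ℏ².
cos θ_min = 3/√12, so θ_min ≈ 30.00°.
There are 2l+1 = 7 values of m_l.

Σ(L_z)² = 28 ℏ²; θ_min ≈ 30.00°; 7 values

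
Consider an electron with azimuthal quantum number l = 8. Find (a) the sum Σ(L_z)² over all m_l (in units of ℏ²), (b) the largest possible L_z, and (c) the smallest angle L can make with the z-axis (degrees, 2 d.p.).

Σ m_l² = 408, so Σ(L_z)² = 408 ℏ².
L_z,max = lℏ = 8ℏ.
cos θ_min = 8/√72, so θ_min ≈ 19.47°.

Σ(L_z)² = 408 ℏ²; L_z,max = 8ℏ; θ_min ≈ 19.47°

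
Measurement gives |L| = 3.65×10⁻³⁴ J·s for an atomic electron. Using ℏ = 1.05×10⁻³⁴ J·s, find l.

l = 3

Dividing by ℏ: |L|/ℏ ≈ 3.476.
Set l(l+1) = 12.08; the integer solution is l = 3.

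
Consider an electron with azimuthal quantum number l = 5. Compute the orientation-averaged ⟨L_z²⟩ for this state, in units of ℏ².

The allowed m_l values are -5, -4, -3, -2, -1, 0, 1, 2, 3, 4, 5.
⟨L_z²⟩ = ℏ²·l(l+1)/3 = 10ℏ².

⟨L_z²⟩ = 10 ℏ²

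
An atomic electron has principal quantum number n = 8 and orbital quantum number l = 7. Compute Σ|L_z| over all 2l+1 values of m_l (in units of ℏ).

Σ|L_z| = 56 ℏ

m_l ∈ {-7, -6, -5, -4, -3, -2, -1, 0, 1, 2, 3, 4, 5, 6, 7}.
Σ|m_l| = 2·7(7+1)/2 = 56.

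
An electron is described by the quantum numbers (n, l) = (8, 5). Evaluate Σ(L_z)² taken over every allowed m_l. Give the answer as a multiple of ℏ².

Σ(L_z)² = 110 ℏ²

m_l ∈ {-5, -4, -3, -2, -1, 0, 1, 2, 3, 4, 5}.
Σ m_l² = 2·(1 + 4 + 9 + 16 + 25) = 110.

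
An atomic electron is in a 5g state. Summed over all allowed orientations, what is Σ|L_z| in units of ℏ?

5g means n = 5, l = 4.
The allowed m_l values are -4, -3, -2, -1, 0, 1, 2, 3, 4.
Σ|m_l| = 2(1+2+…+4) = 20.

Σ|L_z| = 20 ℏ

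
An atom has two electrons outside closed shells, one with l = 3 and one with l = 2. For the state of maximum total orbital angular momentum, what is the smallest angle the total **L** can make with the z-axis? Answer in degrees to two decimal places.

The total orbital quantum number L ranges from |l₁ − l₂| to l₁ + l₂ in integer steps.
So L can be 1, 2, 3, 4, 5.
The maximum is L = 5, with |L_tot| = ℏ√(5·6) = √30 ℏ.
The minimum angle with z is arccos(5/√30) ≈ 24.09°.

θ_min ≈ 24.09°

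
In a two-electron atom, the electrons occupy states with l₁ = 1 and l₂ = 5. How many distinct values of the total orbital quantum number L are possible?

3

L runs from |1 − 5| = 4 to 1 + 5 = 6.
L ∈ {4, 5, 6}.
That is 3 values.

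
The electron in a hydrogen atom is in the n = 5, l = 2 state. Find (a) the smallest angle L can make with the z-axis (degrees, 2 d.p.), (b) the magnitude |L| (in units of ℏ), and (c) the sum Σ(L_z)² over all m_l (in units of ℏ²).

cos θ_min = 2/√6, so θ_min ≈ 35.26°.
|L| = ℏ√(2·3) = √6 ℏ ≈ 2.449ℏ.
Σ m_l² = 10, so Σ(L_z)² = 10 ℏ².

θ_min ≈ 35.26°; |L| = √6 ℏ ≈ 2.449ℏ; Σ(L_z)² = 10 ℏ²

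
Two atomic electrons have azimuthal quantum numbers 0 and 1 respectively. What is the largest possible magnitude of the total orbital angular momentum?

|L_tot|_max = √2 ℏ ≈ 1.414ℏ

L runs from |0 − 1| = 1 to 0 + 1 = 1.
Allowed values: L = 1.
The largest magnitude corresponds to L = 1: |L_tot| = ℏ√(1·2) = √2 ℏ.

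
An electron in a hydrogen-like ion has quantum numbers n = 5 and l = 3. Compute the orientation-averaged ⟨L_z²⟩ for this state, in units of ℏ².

⟨L_z²⟩ = 4 ℏ²

m_l ∈ {-3, -2, -1, 0, 1, 2, 3}.
⟨L_z²⟩ = ℏ²·l(l+1)/3 = 4ℏ².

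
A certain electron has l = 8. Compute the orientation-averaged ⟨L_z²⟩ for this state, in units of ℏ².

m_l ∈ {-8, -7, -6, -5, -4, -3, -2, -1, 0, 1, 2, 3, 4, 5, 6, 7, 8}.
⟨L_z²⟩ = ℏ²·l(l+1)/3 = 24ℏ².

⟨L_z²⟩ = 24 ℏ²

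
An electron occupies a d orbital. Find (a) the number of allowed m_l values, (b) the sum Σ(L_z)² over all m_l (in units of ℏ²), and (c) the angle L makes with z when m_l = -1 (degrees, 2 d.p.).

The letter d corresponds to l = 2.
There are 2l+1 = 5 values of m_l.
Σ m_l² = 10, so Σ(L_z)² = 10 ℏ².
For m_l = -1: cos θ = -1/√6, θ ≈ 114.09°.

5 values; Σ(L_z)² = 10 ℏ²; θ(m_l=-1) ≈ 114.09°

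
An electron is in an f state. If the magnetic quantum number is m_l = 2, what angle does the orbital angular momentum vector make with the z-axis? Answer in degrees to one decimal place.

θ ≈ 54.7°

The letter f corresponds to l = 3.
|L|² = l(l+1)ℏ² = 12ℏ², so |L| = 2√3 ℏ.
L_z = m_l ℏ = 2ℏ.
cos θ = L_z/|L| = 2/√12, so θ ≈ 54.7°.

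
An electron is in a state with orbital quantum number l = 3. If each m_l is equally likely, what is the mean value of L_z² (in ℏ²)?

m_l runs from −3 to 3, i.e. {-3, -2, -1, 0, 1, 2, 3}.
⟨L_z²⟩ = ℏ²·l(l+1)/3 = 4ℏ².

⟨L_z²⟩ = 4 ℏ²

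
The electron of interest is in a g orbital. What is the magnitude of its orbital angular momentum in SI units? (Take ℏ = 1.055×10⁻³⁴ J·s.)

For a g orbital, l = 4.
|L| = ℏ√(l(l+1)) = ℏ√(4·5) = 2√5 ℏ
Numerically, |L| = 4.472 × (1.055×10⁻³⁴ J·s) = 4.718×10⁻³⁴ J·s.

|L| = 4.718×10⁻³⁴ J·s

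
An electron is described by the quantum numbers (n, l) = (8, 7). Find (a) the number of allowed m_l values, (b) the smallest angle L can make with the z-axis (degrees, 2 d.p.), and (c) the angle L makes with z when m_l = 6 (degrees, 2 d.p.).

There are 2l+1 = 15 values of m_l.
cos θ_min = 7/√56, so θ_min ≈ 20.70°.
For m_l = 6: cos θ = 6/√56, θ ≈ 36.70°.

15 values; θ_min ≈ 20.70°; θ(m_l=6) ≈ 36.70°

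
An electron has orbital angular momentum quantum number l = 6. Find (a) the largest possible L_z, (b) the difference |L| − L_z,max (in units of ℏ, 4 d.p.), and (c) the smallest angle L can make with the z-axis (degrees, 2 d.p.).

L_z,max = 6ℏ; |L|−L_z,max ≈ 0.4807ℏ; θ_min ≈ 22.21°

L_z,max = lℏ = 6ℏ.
|L| − L_z,max = (√42 − 6)ℏ ≈ 0.4807ℏ.
cos θ_min = 6/√42, so θ_min ≈ 22.21°.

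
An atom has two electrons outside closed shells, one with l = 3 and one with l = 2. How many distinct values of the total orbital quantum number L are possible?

Angular momentum addition gives L = |l₁ − l₂|, …, l₁ + l₂.
So L can be 1, 2, 3, 4, 5.
That is 5 values.

5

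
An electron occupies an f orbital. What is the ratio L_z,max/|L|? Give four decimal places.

An f state has l = 3.
|L| = 2√3 ℏ ≈ 3.4641ℏ, while L_z,max = lℏ = 3ℏ.
L_z,max/|L| = 3/√12 = 0.8660.

L_z,max/|L| = 0.8660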